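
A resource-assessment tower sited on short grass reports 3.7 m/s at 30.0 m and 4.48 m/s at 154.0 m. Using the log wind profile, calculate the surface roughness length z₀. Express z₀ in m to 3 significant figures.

Log law: V(z) ∝ ln(z/z₀). With r = V₁/V₂ = 3.7/4.48 = 0.82589,
r · ln(z₂/z₀) = ln(z₁/z₀) ⇒ ln z₀ = (ln z₁ − r·ln z₂)/(1 − r)
ln z₀ = (3.40120 − 0.82589×5.03695) / 0.17411 = -4.3582
z₀ = exp(-4.3582) = 0.01280 m

z₀ ≈ 0.0128 m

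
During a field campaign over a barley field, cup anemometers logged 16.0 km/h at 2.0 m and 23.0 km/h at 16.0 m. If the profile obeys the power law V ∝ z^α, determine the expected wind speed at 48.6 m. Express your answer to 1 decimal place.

First find α: α = ln(V₂/V₁)/ln(z₂/z₁) = ln(23.0/16.0)/ln(16.0/2.0) = 0.36291/2.07944 = 0.1745
Extrapolate from 16.0 m to 48.6 m: V₃ = 23.0 × (48.6/16.0)^0.1745 = 23.0 × 1.2140 = 27.9214 km/h

27.9 km/h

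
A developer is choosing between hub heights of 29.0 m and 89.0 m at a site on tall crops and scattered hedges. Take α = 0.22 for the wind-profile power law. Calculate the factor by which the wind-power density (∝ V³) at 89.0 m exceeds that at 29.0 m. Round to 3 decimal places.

2.096

Speed ratio: V_B/V_A = (z_B/z_A)^α = (89.0/29.0)^0.22 = (3.0690)^0.22 = 1.27979
Power-density ratio: P_B/P_A = (V_B/V_A)³ = (1.27979)³ = 2.09611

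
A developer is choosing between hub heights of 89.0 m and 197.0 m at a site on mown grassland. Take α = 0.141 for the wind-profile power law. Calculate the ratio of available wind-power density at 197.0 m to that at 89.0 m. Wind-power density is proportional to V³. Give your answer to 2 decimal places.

1.40

Speed ratio: V_B/V_A = (z_B/z_A)^α = (197.0/89.0)^0.141 = (2.2135)^0.141 = 1.11855
Power-density ratio: P_B/P_A = (V_B/V_A)³ = (1.11855)³ = 1.39948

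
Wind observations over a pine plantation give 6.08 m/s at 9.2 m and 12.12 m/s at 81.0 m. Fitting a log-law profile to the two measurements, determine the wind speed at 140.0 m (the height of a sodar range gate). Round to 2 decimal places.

13.64 m/s

Log law: V ∝ ln(z/z₀). From the pair, with r = V₁/V₂ = 0.50165,
ln z₀ = (ln z₁ − r·ln z₂)/(1 − r) = (2.2192 − 0.50165×4.3944)/0.49835 = 0.0296 → z₀ = 1.030 m
V₃ = V₁ · ln(z₃/z₀)/ln(z₁/z₀) = 6.08 × 4.9121/2.1897 = 13.6394 m/s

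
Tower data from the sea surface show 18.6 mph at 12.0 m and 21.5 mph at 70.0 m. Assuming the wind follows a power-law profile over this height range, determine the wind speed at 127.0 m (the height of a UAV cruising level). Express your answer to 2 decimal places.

22.58 mph

First find α: α = ln(V₂/V₁)/ln(z₂/z₁) = ln(21.5/18.6)/ln(70.0/12.0) = 0.14489/1.76359 = 0.0822
Extrapolate from 70.0 m to 127.0 m: V₃ = 21.5 × (127.0/70.0)^0.0822 = 21.5 × 1.0502 = 22.5784 mph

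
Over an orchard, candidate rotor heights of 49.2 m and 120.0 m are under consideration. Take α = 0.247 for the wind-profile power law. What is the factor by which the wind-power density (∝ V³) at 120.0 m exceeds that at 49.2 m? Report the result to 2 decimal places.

1.94

Speed ratio: V_B/V_A = (z_B/z_A)^α = (120.0/49.2)^0.247 = (2.4390)^0.247 = 1.24636
Power-density ratio: P_B/P_A = (V_B/V_A)³ = (1.24636)³ = 1.93610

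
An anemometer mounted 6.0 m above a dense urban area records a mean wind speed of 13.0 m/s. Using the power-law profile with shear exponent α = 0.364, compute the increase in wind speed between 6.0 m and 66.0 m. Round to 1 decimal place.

18.1 m/s

Power law: V₂ = V₁ · (z₂/z₁)^α = 13.0 × (11.0000)^0.364 = 31.1179 m/s
ΔV = 31.1179 − 13.0 = 18.1179 m/s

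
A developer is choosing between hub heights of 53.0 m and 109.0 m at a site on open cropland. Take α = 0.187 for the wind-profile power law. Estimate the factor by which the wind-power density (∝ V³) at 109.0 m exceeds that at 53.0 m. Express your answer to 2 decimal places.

Speed ratio: V_B/V_A = (z_B/z_A)^α = (109.0/53.0)^0.187 = (2.0566)^0.187 = 1.14435
Power-density ratio: P_B/P_A = (V_B/V_A)³ = (1.14435)³ = 1.49857

1.50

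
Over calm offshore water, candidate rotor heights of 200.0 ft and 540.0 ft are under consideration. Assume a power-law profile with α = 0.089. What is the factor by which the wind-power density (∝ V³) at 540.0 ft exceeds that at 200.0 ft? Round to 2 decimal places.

1.30

Speed ratio: V_B/V_A = (z_B/z_A)^α = (540.0/200.0)^0.089 = (2.7000)^0.089 = 1.09242
Power-density ratio: P_B/P_A = (V_B/V_A)³ = (1.09242)³ = 1.30369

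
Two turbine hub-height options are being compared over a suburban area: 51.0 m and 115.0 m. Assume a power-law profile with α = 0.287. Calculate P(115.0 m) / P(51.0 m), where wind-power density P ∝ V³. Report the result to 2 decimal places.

2.01

Speed ratio: V_B/V_A = (z_B/z_A)^α = (115.0/51.0)^0.287 = (2.2549)^0.287 = 1.26284
Power-density ratio: P_B/P_A = (V_B/V_A)³ = (1.26284)³ = 2.01392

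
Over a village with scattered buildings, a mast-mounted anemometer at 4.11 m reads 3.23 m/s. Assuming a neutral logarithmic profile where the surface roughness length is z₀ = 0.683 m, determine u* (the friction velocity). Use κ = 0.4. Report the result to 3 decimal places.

u* ≈ 0.720 m/s

Log law: V(z) = (u*/κ) · ln(z/z₀) ⇒ u* = κ · V / ln(z/z₀)
u* = 0.4 × 3.23 / ln(4.11/0.683) = 0.4 × 3.23 / 1.7947
   = 1.2920 / 1.7947 = 0.7199 m/s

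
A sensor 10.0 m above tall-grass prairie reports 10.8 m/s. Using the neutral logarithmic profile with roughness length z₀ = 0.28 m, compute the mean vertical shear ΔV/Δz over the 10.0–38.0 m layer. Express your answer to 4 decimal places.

0.1440 m/s/m

Log law: V₂ = V₁ · ln(z₂/z₀)/ln(z₁/z₀) = 10.8 × 4.9106/3.5756 = 14.8324 m/s
ΔV/Δz = (14.8324 − 10.8)/(38.0 − 10.0) = 4.0324/28.0000 = 0.14401 m/s/m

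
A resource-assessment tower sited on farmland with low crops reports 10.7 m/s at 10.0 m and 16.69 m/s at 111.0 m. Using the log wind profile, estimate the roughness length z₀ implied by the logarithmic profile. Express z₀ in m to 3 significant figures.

z₀ ≈ 0.136 m

Log law: V(z) ∝ ln(z/z₀). With r = V₁/V₂ = 10.7/16.69 = 0.64110,
r · ln(z₂/z₀) = ln(z₁/z₀) ⇒ ln z₀ = (ln z₁ − r·ln z₂)/(1 − r)
ln z₀ = (2.30259 − 0.64110×4.70953) / 0.35890 = -1.9970
z₀ = exp(-1.9970) = 0.1357 m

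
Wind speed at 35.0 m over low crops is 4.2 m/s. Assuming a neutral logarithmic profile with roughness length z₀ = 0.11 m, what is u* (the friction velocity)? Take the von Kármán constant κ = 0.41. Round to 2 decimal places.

Log law: V(z) = (u*/κ) · ln(z/z₀) ⇒ u* = κ · V / ln(z/z₀)
u* = 0.41 × 4.2 / ln(35.0/0.11) = 0.41 × 4.2 / 5.7626
   = 1.7220 / 5.7626 = 0.2988 m/s

u* ≈ 0.30 m/s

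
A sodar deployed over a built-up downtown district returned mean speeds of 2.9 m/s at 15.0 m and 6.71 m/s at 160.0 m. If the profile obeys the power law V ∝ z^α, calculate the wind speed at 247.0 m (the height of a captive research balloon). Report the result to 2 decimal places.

First find α: α = ln(V₂/V₁)/ln(z₂/z₁) = ln(6.71/2.9)/ln(160.0/15.0) = 0.83889/2.36712 = 0.3544
Extrapolate from 160.0 m to 247.0 m: V₃ = 6.71 × (247.0/160.0)^0.3544 = 6.71 × 1.1664 = 7.8262 m/s

7.83 m/s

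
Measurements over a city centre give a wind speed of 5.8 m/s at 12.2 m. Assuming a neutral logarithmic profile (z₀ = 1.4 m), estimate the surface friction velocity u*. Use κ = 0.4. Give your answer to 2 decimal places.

Log law: V(z) = (u*/κ) · ln(z/z₀) ⇒ u* = κ · V / ln(z/z₀)
u* = 0.4 × 5.8 / ln(12.2/1.4) = 0.4 × 5.8 / 2.1650
   = 2.3200 / 2.1650 = 1.0716 m/s

u* ≈ 1.07 m/s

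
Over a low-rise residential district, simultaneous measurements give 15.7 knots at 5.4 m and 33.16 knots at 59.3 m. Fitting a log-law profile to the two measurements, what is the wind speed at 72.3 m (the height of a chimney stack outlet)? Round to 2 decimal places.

34.60 knots

Log law: V ∝ ln(z/z₀). From the pair, with r = V₁/V₂ = 0.47346,
ln z₀ = (ln z₁ − r·ln z₂)/(1 − r) = (1.6864 − 0.47346×4.0826)/0.52654 = -0.4683 → z₀ = 0.6261 m
V₃ = V₁ · ln(z₃/z₀)/ln(z₁/z₀) = 15.7 × 4.7491/2.1547 = 34.6043 knots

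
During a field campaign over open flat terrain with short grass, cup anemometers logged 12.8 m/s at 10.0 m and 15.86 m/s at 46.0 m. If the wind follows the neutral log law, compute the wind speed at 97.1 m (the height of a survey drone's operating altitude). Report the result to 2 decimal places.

17.36 m/s

Log law: V ∝ ln(z/z₀). From the pair, with r = V₁/V₂ = 0.80706,
ln z₀ = (ln z₁ − r·ln z₂)/(1 − r) = (2.3026 − 0.80706×3.8286)/0.19294 = -4.0809 → z₀ = 0.01689 m
V₃ = V₁ · ln(z₃/z₀)/ln(z₁/z₀) = 12.8 × 8.6567/6.3835 = 17.3581 m/s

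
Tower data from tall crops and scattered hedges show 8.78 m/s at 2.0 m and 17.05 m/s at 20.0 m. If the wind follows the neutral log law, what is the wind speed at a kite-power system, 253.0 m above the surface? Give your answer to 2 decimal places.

Log law: V ∝ ln(z/z₀). From the pair, with r = V₁/V₂ = 0.51496,
ln z₀ = (ln z₁ − r·ln z₂)/(1 − r) = (0.6931 − 0.51496×2.9957)/0.48504 = -1.7514 → z₀ = 0.1735 m
V₃ = V₁ · ln(z₃/z₀)/ln(z₁/z₀) = 8.78 × 7.2848/2.4446 = 26.1643 m/s

26.16 m/s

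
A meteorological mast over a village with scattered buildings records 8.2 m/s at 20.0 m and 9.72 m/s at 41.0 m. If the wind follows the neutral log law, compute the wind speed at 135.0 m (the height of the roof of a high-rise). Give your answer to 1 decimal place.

Log law: V ∝ ln(z/z₀). From the pair, with r = V₁/V₂ = 0.84362,
ln z₀ = (ln z₁ − r·ln z₂)/(1 − r) = (2.9957 − 0.84362×3.7136)/0.15638 = -0.8768 → z₀ = 0.4161 m
V₃ = V₁ · ln(z₃/z₀)/ln(z₁/z₀) = 8.2 × 5.7821/3.8726 = 12.2434 m/s

12.2 m/s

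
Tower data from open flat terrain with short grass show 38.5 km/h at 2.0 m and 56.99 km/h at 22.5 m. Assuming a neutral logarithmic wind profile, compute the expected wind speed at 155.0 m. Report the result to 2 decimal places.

71.73 km/h

Log law: V ∝ ln(z/z₀). From the pair, with r = V₁/V₂ = 0.67556,
ln z₀ = (ln z₁ − r·ln z₂)/(1 − r) = (0.6931 − 0.67556×3.1135)/0.32444 = -4.3466 → z₀ = 0.01295 m
V₃ = V₁ · ln(z₃/z₀)/ln(z₁/z₀) = 38.5 × 9.3900/5.0397 = 71.7332 km/h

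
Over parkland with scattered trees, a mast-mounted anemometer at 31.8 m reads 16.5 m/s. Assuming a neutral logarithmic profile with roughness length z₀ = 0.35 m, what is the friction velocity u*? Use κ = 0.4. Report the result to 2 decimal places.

Log law: V(z) = (u*/κ) · ln(z/z₀) ⇒ u* = κ · V / ln(z/z₀)
u* = 0.4 × 16.5 / ln(31.8/0.35) = 0.4 × 16.5 / 4.5093
   = 6.6000 / 4.5093 = 1.4636 m/s

u* ≈ 1.46 m/s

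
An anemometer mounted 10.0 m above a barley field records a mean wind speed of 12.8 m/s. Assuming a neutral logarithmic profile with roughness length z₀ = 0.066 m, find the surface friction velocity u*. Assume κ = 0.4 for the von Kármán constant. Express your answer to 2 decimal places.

Log law: V(z) = (u*/κ) · ln(z/z₀) ⇒ u* = κ · V / ln(z/z₀)
u* = 0.4 × 12.8 / ln(10.0/0.066) = 0.4 × 12.8 / 5.0207
   = 5.1200 / 5.0207 = 1.0198 m/s

u* ≈ 1.02 m/s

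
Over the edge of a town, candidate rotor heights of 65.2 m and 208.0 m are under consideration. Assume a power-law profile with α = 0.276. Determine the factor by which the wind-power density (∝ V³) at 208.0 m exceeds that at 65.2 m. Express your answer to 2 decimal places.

2.61

Speed ratio: V_B/V_A = (z_B/z_A)^α = (208.0/65.2)^0.276 = (3.1902)^0.276 = 1.37738
Power-density ratio: P_B/P_A = (V_B/V_A)³ = (1.37738)³ = 2.61312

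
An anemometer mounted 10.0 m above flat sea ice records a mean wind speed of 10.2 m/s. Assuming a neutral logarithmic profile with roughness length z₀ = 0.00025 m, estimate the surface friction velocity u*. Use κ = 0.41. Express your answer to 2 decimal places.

Log law: V(z) = (u*/κ) · ln(z/z₀) ⇒ u* = κ · V / ln(z/z₀)
u* = 0.41 × 10.2 / ln(10.0/0.00025) = 0.41 × 10.2 / 10.5966
   = 4.1820 / 10.5966 = 0.3947 m/s

u* ≈ 0.39 m/s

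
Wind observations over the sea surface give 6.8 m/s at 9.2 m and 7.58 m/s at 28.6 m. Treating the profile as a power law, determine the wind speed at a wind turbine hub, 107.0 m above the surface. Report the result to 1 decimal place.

First find α: α = ln(V₂/V₁)/ln(z₂/z₁) = ln(7.58/6.8)/ln(28.6/9.2) = 0.10859/1.13420 = 0.0957
Extrapolate from 28.6 m to 107.0 m: V₃ = 7.58 × (107.0/28.6)^0.0957 = 7.58 × 1.1346 = 8.6006 m/s

8.6 m/s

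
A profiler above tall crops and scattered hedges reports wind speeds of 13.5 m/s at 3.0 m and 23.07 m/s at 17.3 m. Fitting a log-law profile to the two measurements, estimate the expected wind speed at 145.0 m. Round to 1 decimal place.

34.7 m/s

Log law: V ∝ ln(z/z₀). From the pair, with r = V₁/V₂ = 0.58518,
ln z₀ = (ln z₁ − r·ln z₂)/(1 − r) = (1.0986 − 0.58518×2.8507)/0.41482 = -1.3730 → z₀ = 0.2533 m
V₃ = V₁ · ln(z₃/z₀)/ln(z₁/z₀) = 13.5 × 6.3497/2.4716 = 34.6824 m/s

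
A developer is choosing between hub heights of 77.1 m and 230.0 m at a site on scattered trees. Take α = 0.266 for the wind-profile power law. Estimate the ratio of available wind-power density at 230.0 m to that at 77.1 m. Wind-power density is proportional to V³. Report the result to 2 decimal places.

2.39

Speed ratio: V_B/V_A = (z_B/z_A)^α = (230.0/77.1)^0.266 = (2.9831)^0.266 = 1.33741
Power-density ratio: P_B/P_A = (V_B/V_A)³ = (1.33741)³ = 2.39216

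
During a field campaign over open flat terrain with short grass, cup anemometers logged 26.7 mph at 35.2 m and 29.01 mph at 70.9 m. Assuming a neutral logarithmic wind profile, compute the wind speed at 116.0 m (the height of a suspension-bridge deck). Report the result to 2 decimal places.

Log law: V ∝ ln(z/z₀). From the pair, with r = V₁/V₂ = 0.92037,
ln z₀ = (ln z₁ − r·ln z₂)/(1 − r) = (3.5610 − 0.92037×4.2613)/0.07963 = -4.5325 → z₀ = 0.01075 m
V₃ = V₁ · ln(z₃/z₀)/ln(z₁/z₀) = 26.7 × 9.2860/8.0935 = 30.6341 mph

30.63 mph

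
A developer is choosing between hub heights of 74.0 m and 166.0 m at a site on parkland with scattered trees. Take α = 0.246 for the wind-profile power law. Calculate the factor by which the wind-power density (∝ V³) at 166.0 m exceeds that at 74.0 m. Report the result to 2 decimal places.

Speed ratio: V_B/V_A = (z_B/z_A)^α = (166.0/74.0)^0.246 = (2.2432)^0.246 = 1.21988
Power-density ratio: P_B/P_A = (V_B/V_A)³ = (1.21988)³ = 1.81529

1.82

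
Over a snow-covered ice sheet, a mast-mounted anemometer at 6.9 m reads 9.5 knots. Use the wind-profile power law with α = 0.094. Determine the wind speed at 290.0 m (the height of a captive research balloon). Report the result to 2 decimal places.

13.50 knots

Power-law profile: V₂ = V₁ · (z₂/z₁)^α
V₂ = 9.5 × (290.0/6.9)^0.094 = 9.5 × (42.0290)^0.094
    = 9.5 × 1.4211 = 13.5001 knots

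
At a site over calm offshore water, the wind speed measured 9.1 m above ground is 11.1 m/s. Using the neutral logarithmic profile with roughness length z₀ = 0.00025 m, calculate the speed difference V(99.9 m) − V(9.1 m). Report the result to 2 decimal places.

2.53 m/s

Log law: V₂ = V₁ · ln(z₂/z₀)/ln(z₁/z₀) = 11.1 × 12.8982/10.5023 = 13.6322 m/s
ΔV = 13.6322 − 11.1 = 2.5322 m/s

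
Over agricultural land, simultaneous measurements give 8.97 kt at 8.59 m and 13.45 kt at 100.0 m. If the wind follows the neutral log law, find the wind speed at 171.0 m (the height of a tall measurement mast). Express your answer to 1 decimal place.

Log law: V ∝ ln(z/z₀). From the pair, with r = V₁/V₂ = 0.66691,
ln z₀ = (ln z₁ − r·ln z₂)/(1 − r) = (2.1506 − 0.66691×4.6052)/0.33309 = -2.7640 → z₀ = 0.06304 m
V₃ = V₁ · ln(z₃/z₀)/ln(z₁/z₀) = 8.97 × 7.9057/4.9146 = 14.4292 kt

14.4 kt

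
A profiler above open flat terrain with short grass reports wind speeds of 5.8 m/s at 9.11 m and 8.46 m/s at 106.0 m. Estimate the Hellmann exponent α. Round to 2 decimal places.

Power law: V₂/V₁ = (z₂/z₁)^α ⇒ α = ln(V₂/V₁) / ln(z₂/z₁)
α = ln(8.46/5.8) / ln(106.0/9.11) = ln(1.4586) / ln(11.6356)
  = 0.37749 / 2.45407 = 0.15382

α ≈ 0.15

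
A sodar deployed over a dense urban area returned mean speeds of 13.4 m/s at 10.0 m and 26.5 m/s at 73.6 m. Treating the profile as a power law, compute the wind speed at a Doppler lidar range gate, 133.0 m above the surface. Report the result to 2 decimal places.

First find α: α = ln(V₂/V₁)/ln(z₂/z₁) = ln(26.5/13.4)/ln(73.6/10.0) = 0.68189/1.99606 = 0.3416
Extrapolate from 73.6 m to 133.0 m: V₃ = 26.5 × (133.0/73.6)^0.3416 = 26.5 × 1.2240 = 32.4364 m/s

32.44 m/s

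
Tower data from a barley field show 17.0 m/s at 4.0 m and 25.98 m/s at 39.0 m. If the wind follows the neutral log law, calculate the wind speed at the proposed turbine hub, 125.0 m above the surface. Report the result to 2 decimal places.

30.57 m/s

Log law: V ∝ ln(z/z₀). From the pair, with r = V₁/V₂ = 0.65435,
ln z₀ = (ln z₁ − r·ln z₂)/(1 − r) = (1.3863 − 0.65435×3.6636)/0.34565 = -2.9248 → z₀ = 0.05368 m
V₃ = V₁ · ln(z₃/z₀)/ln(z₁/z₀) = 17.0 × 7.7531/4.3111 = 30.5730 m/s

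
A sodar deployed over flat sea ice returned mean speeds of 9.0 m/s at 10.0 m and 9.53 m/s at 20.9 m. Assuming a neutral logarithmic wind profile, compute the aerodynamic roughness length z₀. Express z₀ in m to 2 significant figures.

z₀ ≈ 0.000037 m

Log law: V(z) ∝ ln(z/z₀). With r = V₁/V₂ = 9.0/9.53 = 0.94439,
r · ln(z₂/z₀) = ln(z₁/z₀) ⇒ ln z₀ = (ln z₁ − r·ln z₂)/(1 − r)
ln z₀ = (2.30259 − 0.94439×3.03975) / 0.05561 = -10.2153
z₀ = exp(-10.2153) = 0.00003661 m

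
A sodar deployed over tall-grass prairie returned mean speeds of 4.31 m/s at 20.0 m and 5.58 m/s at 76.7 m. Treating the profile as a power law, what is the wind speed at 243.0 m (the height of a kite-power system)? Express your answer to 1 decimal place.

First find α: α = ln(V₂/V₁)/ln(z₂/z₁) = ln(5.58/4.31)/ln(76.7/20.0) = 0.25825/1.34417 = 0.1921
Extrapolate from 76.7 m to 243.0 m: V₃ = 5.58 × (243.0/76.7)^0.1921 = 5.58 × 1.2480 = 6.9639 m/s

7.0 m/s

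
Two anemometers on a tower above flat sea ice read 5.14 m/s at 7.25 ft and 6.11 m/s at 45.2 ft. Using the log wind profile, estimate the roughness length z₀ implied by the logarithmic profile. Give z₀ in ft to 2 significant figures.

Log law: V(z) ∝ ln(z/z₀). With r = V₁/V₂ = 5.14/6.11 = 0.84124,
r · ln(z₂/z₀) = ln(z₁/z₀) ⇒ ln z₀ = (ln z₁ − r·ln z₂)/(1 − r)
ln z₀ = (1.98100 − 0.84124×3.81110) / 0.15876 = -7.7166
z₀ = exp(-7.7166) = 0.0004454 ft

z₀ ≈ 0.00045 ft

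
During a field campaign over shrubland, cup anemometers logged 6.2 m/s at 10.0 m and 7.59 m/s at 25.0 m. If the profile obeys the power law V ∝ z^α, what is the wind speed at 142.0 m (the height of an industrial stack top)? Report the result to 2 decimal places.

First find α: α = ln(V₂/V₁)/ln(z₂/z₁) = ln(7.59/6.2)/ln(25.0/10.0) = 0.20228/0.91629 = 0.2208
Extrapolate from 25.0 m to 142.0 m: V₃ = 7.59 × (142.0/25.0)^0.2208 = 7.59 × 1.4673 = 11.1371 m/s

11.14 m/s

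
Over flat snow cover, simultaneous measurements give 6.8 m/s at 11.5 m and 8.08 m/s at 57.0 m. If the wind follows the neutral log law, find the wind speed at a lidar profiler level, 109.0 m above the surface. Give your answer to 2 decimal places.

8.60 m/s

Log law: V ∝ ln(z/z₀). From the pair, with r = V₁/V₂ = 0.84158,
ln z₀ = (ln z₁ − r·ln z₂)/(1 − r) = (2.4423 − 0.84158×4.0431)/0.15842 = -6.0614 → z₀ = 0.002331 m
V₃ = V₁ · ln(z₃/z₀)/ln(z₁/z₀) = 6.8 × 10.7527/8.5037 = 8.5984 m/s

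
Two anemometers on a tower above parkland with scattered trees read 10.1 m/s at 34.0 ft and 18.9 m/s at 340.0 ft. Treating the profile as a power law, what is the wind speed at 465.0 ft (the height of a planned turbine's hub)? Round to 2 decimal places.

20.58 m/s

First find α: α = ln(V₂/V₁)/ln(z₂/z₁) = ln(18.9/10.1)/ln(340.0/34.0) = 0.62663/2.30259 = 0.2721
Extrapolate from 340.0 ft to 465.0 ft: V₃ = 18.9 × (465.0/340.0)^0.2721 = 18.9 × 1.0889 = 20.5810 m/s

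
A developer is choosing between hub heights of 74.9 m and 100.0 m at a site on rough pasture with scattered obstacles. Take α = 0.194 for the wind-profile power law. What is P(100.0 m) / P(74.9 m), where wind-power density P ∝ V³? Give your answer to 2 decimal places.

1.18

Speed ratio: V_B/V_A = (z_B/z_A)^α = (100.0/74.9)^0.194 = (1.3351)^0.194 = 1.05767
Power-density ratio: P_B/P_A = (V_B/V_A)³ = (1.05767)³ = 1.18318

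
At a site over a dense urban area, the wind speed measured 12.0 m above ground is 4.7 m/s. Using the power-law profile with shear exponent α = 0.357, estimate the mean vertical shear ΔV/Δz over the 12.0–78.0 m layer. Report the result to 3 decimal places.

0.068 m/s/m

Power law: V₂ = V₁ · (z₂/z₁)^α = 4.7 × (6.5000)^0.357 = 9.1687 m/s
ΔV/Δz = (9.1687 − 4.7)/(78.0 − 12.0) = 4.4687/66.0000 = 0.06771 m/s/m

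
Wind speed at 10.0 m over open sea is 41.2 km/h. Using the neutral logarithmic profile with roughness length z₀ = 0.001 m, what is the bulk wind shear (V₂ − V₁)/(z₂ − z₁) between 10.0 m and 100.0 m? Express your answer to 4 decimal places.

Log law: V₂ = V₁ · ln(z₂/z₀)/ln(z₁/z₀) = 41.2 × 11.5129/9.2103 = 51.5000 km/h
ΔV/Δz = (51.5000 − 41.2)/(100.0 − 10.0) = 10.3000/90.0000 = 0.11444 km/h/m

0.1144 km/h/m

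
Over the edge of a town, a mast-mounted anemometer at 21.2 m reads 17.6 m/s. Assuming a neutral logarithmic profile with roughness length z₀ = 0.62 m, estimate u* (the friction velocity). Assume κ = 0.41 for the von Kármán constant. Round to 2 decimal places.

u* ≈ 2.04 m/s

Log law: V(z) = (u*/κ) · ln(z/z₀) ⇒ u* = κ · V / ln(z/z₀)
u* = 0.41 × 17.6 / ln(21.2/0.62) = 0.41 × 17.6 / 3.5320
   = 7.2160 / 3.5320 = 2.0430 m/s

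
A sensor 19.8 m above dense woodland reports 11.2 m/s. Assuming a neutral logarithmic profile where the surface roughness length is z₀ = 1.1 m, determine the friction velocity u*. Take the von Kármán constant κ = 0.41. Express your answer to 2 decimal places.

Log law: V(z) = (u*/κ) · ln(z/z₀) ⇒ u* = κ · V / ln(z/z₀)
u* = 0.41 × 11.2 / ln(19.8/1.1) = 0.41 × 11.2 / 2.8904
   = 4.5920 / 2.8904 = 1.5887 m/s

u* ≈ 1.59 m/s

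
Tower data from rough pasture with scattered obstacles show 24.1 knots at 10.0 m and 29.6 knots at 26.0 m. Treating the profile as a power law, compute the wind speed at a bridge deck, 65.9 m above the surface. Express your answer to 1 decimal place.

36.2 knots

First find α: α = ln(V₂/V₁)/ln(z₂/z₁) = ln(29.6/24.1)/ln(26.0/10.0) = 0.20556/0.95551 = 0.2151
Extrapolate from 26.0 m to 65.9 m: V₃ = 29.6 × (65.9/26.0)^0.2151 = 29.6 × 1.2215 = 36.1565 knots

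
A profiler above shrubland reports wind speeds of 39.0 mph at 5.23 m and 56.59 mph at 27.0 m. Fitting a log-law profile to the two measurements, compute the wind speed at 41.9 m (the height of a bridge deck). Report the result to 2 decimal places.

61.30 mph

Log law: V ∝ ln(z/z₀). From the pair, with r = V₁/V₂ = 0.68917,
ln z₀ = (ln z₁ − r·ln z₂)/(1 − r) = (1.6544 − 0.68917×3.2958)/0.31083 = -1.9849 → z₀ = 0.1374 m
V₃ = V₁ · ln(z₃/z₀)/ln(z₁/z₀) = 39.0 × 5.7202/3.6393 = 61.2993 mph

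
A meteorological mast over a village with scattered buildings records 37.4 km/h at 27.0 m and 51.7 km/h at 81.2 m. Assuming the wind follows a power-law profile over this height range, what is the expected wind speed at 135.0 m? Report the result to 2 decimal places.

60.04 km/h

First find α: α = ln(V₂/V₁)/ln(z₂/z₁) = ln(51.7/37.4)/ln(81.2/27.0) = 0.32379/1.10108 = 0.2941
Extrapolate from 81.2 m to 135.0 m: V₃ = 51.7 × (135.0/81.2)^0.2941 = 51.7 × 1.1612 = 60.0362 km/h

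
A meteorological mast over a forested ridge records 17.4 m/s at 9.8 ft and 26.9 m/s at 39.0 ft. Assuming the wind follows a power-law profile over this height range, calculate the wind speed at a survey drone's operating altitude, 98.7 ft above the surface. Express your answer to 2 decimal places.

36.05 m/s

First find α: α = ln(V₂/V₁)/ln(z₂/z₁) = ln(26.9/17.4)/ln(39.0/9.8) = 0.43566/1.38118 = 0.3154
Extrapolate from 39.0 ft to 98.7 ft: V₃ = 26.9 × (98.7/39.0)^0.3154 = 26.9 × 1.3403 = 36.0535 m/s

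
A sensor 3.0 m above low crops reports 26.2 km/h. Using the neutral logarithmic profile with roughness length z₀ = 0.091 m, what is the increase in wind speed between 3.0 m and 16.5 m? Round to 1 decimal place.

12.8 km/h

Log law: V₂ = V₁ · ln(z₂/z₀)/ln(z₁/z₀) = 26.2 × 5.2003/3.4955 = 38.9777 km/h
ΔV = 38.9777 − 26.2 = 12.7777 km/h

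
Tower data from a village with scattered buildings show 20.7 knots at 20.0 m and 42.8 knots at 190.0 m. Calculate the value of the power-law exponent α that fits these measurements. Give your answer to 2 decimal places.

Power law: V₂/V₁ = (z₂/z₁)^α ⇒ α = ln(V₂/V₁) / ln(z₂/z₁)
α = ln(42.8/20.7) / ln(190.0/20.0) = ln(2.0676) / ln(9.5000)
  = 0.72640 / 2.25129 = 0.32266

α ≈ 0.32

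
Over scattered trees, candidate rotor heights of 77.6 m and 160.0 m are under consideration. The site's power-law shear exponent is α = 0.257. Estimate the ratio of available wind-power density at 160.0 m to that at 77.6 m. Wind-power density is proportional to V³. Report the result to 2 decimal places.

Speed ratio: V_B/V_A = (z_B/z_A)^α = (160.0/77.6)^0.257 = (2.0619)^0.257 = 1.20438
Power-density ratio: P_B/P_A = (V_B/V_A)³ = (1.20438)³ = 1.74700

1.75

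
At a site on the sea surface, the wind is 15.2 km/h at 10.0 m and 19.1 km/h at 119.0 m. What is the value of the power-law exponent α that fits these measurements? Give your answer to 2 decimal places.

α ≈ 0.09

Power law: V₂/V₁ = (z₂/z₁)^α ⇒ α = ln(V₂/V₁) / ln(z₂/z₁)
α = ln(19.1/15.2) / ln(119.0/10.0) = ln(1.2566) / ln(11.9000)
  = 0.22839 / 2.47654 = 0.09222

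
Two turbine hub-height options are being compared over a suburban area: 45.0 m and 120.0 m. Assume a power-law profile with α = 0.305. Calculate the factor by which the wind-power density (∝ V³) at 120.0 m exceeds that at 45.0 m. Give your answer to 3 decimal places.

Speed ratio: V_B/V_A = (z_B/z_A)^α = (120.0/45.0)^0.305 = (2.6667)^0.305 = 1.34872
Power-density ratio: P_B/P_A = (V_B/V_A)³ = (1.34872)³ = 2.45336

2.453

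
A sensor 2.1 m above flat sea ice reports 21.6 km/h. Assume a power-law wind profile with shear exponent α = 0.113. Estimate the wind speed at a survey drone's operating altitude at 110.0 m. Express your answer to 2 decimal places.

33.78 km/h

Power-law profile: V₂ = V₁ · (z₂/z₁)^α
V₂ = 21.6 × (110.0/2.1)^0.113 = 21.6 × (52.3810)^0.113
    = 21.6 × 1.5641 = 33.7847 km/h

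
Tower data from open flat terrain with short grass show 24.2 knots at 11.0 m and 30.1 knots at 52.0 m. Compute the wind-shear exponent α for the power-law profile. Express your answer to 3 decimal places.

α ≈ 0.140

Power law: V₂/V₁ = (z₂/z₁)^α ⇒ α = ln(V₂/V₁) / ln(z₂/z₁)
α = ln(30.1/24.2) / ln(52.0/11.0) = ln(1.2438) / ln(4.7273)
  = 0.21817 / 1.55335 = 0.14045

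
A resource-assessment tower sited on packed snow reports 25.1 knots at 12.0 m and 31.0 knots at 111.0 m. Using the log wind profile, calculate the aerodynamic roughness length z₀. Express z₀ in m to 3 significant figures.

Log law: V(z) ∝ ln(z/z₀). With r = V₁/V₂ = 25.1/31.0 = 0.80968,
r · ln(z₂/z₀) = ln(z₁/z₀) ⇒ ln z₀ = (ln z₁ − r·ln z₂)/(1 − r)
ln z₀ = (2.48491 − 0.80968×4.70953) / 0.19032 = -6.9792
z₀ = exp(-6.9792) = 0.0009311 m

z₀ ≈ 0.000931 m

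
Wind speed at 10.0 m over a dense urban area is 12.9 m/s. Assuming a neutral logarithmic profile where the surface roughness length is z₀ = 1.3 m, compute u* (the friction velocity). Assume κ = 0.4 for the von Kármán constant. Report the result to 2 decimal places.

u* ≈ 2.53 m/s

Log law: V(z) = (u*/κ) · ln(z/z₀) ⇒ u* = κ · V / ln(z/z₀)
u* = 0.4 × 12.9 / ln(10.0/1.3) = 0.4 × 12.9 / 2.0402
   = 5.1600 / 2.0402 = 2.5291 m/s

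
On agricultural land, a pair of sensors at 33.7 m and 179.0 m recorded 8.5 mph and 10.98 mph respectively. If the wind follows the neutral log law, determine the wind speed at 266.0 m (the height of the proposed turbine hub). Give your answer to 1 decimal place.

11.6 mph

Log law: V ∝ ln(z/z₀). From the pair, with r = V₁/V₂ = 0.77413,
ln z₀ = (ln z₁ − r·ln z₂)/(1 − r) = (3.5175 − 0.77413×5.1874)/0.22587 = -2.2059 → z₀ = 0.1102 m
V₃ = V₁ · ln(z₃/z₀)/ln(z₁/z₀) = 8.5 × 7.7894/5.7234 = 11.5683 mph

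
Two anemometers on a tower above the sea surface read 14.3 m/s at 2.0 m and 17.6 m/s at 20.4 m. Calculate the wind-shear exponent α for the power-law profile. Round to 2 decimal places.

α ≈ 0.09

Power law: V₂/V₁ = (z₂/z₁)^α ⇒ α = ln(V₂/V₁) / ln(z₂/z₁)
α = ln(17.6/14.3) / ln(20.4/2.0) = ln(1.2308) / ln(10.2000)
  = 0.20764 / 2.32239 = 0.08941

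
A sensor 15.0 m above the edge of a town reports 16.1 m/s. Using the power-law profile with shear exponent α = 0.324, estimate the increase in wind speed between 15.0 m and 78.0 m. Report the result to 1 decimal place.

11.4 m/s

Power law: V₂ = V₁ · (z₂/z₁)^α = 16.1 × (5.2000)^0.324 = 27.4670 m/s
ΔV = 27.4670 − 16.1 = 11.3670 m/s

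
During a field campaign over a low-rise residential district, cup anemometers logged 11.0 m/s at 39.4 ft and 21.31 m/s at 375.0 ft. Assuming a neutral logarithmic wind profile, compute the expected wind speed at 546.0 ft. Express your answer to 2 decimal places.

Log law: V ∝ ln(z/z₀). From the pair, with r = V₁/V₂ = 0.51619,
ln z₀ = (ln z₁ − r·ln z₂)/(1 − r) = (3.6738 − 0.51619×5.9269)/0.48381 = 1.2698 → z₀ = 3.560 ft
V₃ = V₁ · ln(z₃/z₀)/ln(z₁/z₀) = 11.0 × 5.0328/2.4040 = 23.0291 m/s

23.03 m/s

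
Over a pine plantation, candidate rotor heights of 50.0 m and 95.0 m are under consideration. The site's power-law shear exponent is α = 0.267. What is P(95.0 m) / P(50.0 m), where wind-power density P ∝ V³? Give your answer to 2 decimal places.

1.67

Speed ratio: V_B/V_A = (z_B/z_A)^α = (95.0/50.0)^0.267 = (1.9000)^0.267 = 1.18694
Power-density ratio: P_B/P_A = (V_B/V_A)³ = (1.18694)³ = 1.67217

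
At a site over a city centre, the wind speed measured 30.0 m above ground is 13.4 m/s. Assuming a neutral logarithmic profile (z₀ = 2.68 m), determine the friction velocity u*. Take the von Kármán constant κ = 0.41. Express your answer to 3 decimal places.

Log law: V(z) = (u*/κ) · ln(z/z₀) ⇒ u* = κ · V / ln(z/z₀)
u* = 0.41 × 13.4 / ln(30.0/2.68) = 0.41 × 13.4 / 2.4154
   = 5.4940 / 2.4154 = 2.2746 m/s

u* ≈ 2.275 m/s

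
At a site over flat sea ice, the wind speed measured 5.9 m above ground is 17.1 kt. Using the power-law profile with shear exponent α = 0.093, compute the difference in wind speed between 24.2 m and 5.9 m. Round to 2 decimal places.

Power law: V₂ = V₁ · (z₂/z₁)^α = 17.1 × (4.1017)^0.093 = 19.4985 kt
ΔV = 19.4985 − 17.1 = 2.3985 kt

2.40 kt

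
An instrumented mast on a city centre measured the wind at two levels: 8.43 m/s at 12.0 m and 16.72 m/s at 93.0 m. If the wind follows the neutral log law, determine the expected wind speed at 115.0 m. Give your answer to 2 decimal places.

Log law: V ∝ ln(z/z₀). From the pair, with r = V₁/V₂ = 0.50419,
ln z₀ = (ln z₁ − r·ln z₂)/(1 − r) = (2.4849 − 0.50419×4.5326)/0.49581 = 0.4026 → z₀ = 1.496 m
V₃ = V₁ · ln(z₃/z₀)/ln(z₁/z₀) = 8.43 × 4.3423/2.0823 = 17.5796 m/s

17.58 m/s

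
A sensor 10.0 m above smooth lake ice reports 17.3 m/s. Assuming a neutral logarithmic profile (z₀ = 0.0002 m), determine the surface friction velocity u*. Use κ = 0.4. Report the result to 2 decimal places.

Log law: V(z) = (u*/κ) · ln(z/z₀) ⇒ u* = κ · V / ln(z/z₀)
u* = 0.4 × 17.3 / ln(10.0/0.0002) = 0.4 × 17.3 / 10.8198
   = 6.9200 / 10.8198 = 0.6396 m/s

u* ≈ 0.64 m/s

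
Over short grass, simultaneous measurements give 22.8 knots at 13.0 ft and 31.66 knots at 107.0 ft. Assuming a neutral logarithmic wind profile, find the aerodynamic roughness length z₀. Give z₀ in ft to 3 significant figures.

z₀ ≈ 0.0573 ft

Log law: V(z) ∝ ln(z/z₀). With r = V₁/V₂ = 22.8/31.66 = 0.72015,
r · ln(z₂/z₀) = ln(z₁/z₀) ⇒ ln z₀ = (ln z₁ − r·ln z₂)/(1 − r)
ln z₀ = (2.56495 − 0.72015×4.67283) / 0.27985 = -2.8594
z₀ = exp(-2.8594) = 0.05730 ft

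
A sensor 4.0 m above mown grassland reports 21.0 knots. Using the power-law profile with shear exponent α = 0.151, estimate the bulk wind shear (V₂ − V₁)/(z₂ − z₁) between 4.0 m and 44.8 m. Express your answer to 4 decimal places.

Power law: V₂ = V₁ · (z₂/z₁)^α = 21.0 × (11.2000)^0.151 = 30.2448 knots
ΔV/Δz = (30.2448 − 21.0)/(44.8 − 4.0) = 9.2448/40.8000 = 0.22659 knots/m

0.2266 knots/m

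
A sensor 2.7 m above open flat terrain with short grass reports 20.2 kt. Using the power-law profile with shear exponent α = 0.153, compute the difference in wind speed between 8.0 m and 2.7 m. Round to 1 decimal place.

3.7 kt

Power law: V₂ = V₁ · (z₂/z₁)^α = 20.2 × (2.9630)^0.153 = 23.8520 kt
ΔV = 23.8520 − 20.2 = 3.6520 kt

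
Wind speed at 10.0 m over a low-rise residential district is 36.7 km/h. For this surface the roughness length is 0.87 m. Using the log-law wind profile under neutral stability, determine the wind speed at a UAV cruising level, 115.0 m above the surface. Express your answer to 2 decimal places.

Log law: V(z) ∝ ln(z/z₀), so V₂/V₁ = ln(z₂/z₀) / ln(z₁/z₀).
ln(115.0/0.87) = 4.8842, ln(10.0/0.87) = 2.4418
V₂ = 36.7 × 4.8842/2.4418 = 36.7 × 2.0002 = 73.4075 km/h

73.41 km/h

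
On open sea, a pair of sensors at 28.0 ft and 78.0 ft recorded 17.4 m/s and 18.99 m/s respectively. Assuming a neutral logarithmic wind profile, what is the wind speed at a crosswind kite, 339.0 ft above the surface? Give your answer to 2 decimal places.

21.27 m/s

Log law: V ∝ ln(z/z₀). From the pair, with r = V₁/V₂ = 0.91627,
ln z₀ = (ln z₁ − r·ln z₂)/(1 − r) = (3.3322 − 0.91627×4.3567)/0.08373 = -7.8794 → z₀ = 0.0003785 ft
V₃ = V₁ · ln(z₃/z₀)/ln(z₁/z₀) = 17.4 × 13.7054/11.2116 = 21.2703 m/s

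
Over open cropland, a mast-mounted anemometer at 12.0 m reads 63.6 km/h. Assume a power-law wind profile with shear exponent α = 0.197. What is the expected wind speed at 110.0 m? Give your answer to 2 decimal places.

Power-law profile: V₂ = V₁ · (z₂/z₁)^α
V₂ = 63.6 × (110.0/12.0)^0.197 = 63.6 × (9.1667)^0.197
    = 63.6 × 1.5472 = 98.4040 km/h

98.40 km/h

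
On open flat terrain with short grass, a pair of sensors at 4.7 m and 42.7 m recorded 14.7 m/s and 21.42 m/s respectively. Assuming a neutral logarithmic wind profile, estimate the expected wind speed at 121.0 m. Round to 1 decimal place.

24.6 m/s

Log law: V ∝ ln(z/z₀). From the pair, with r = V₁/V₂ = 0.68627,
ln z₀ = (ln z₁ − r·ln z₂)/(1 − r) = (1.5476 − 0.68627×3.7542)/0.31373 = -3.2795 → z₀ = 0.03765 m
V₃ = V₁ · ln(z₃/z₀)/ln(z₁/z₀) = 14.7 × 8.0752/4.8270 = 24.5920 m/s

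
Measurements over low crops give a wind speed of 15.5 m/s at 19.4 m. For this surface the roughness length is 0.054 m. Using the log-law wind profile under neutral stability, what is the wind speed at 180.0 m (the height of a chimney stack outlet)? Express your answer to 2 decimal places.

Log law: V(z) ∝ ln(z/z₀), so V₂/V₁ = ln(z₂/z₀) / ln(z₁/z₀).
ln(180.0/0.054) = 8.1117, ln(19.4/0.054) = 5.8840
V₂ = 15.5 × 8.1117/5.8840 = 15.5 × 1.3786 = 21.3683 m/s

21.37 m/s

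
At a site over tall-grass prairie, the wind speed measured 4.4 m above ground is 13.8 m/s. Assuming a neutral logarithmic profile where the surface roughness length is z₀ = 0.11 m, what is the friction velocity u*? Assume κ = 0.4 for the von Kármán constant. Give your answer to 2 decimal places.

Log law: V(z) = (u*/κ) · ln(z/z₀) ⇒ u* = κ · V / ln(z/z₀)
u* = 0.4 × 13.8 / ln(4.4/0.11) = 0.4 × 13.8 / 3.6889
   = 5.5200 / 3.6889 = 1.4964 m/s

u* ≈ 1.50 m/s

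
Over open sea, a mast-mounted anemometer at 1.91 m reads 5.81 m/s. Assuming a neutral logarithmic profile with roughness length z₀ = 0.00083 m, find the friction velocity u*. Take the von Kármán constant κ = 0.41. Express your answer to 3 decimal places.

Log law: V(z) = (u*/κ) · ln(z/z₀) ⇒ u* = κ · V / ln(z/z₀)
u* = 0.41 × 5.81 / ln(1.91/0.00083) = 0.41 × 5.81 / 7.7412
   = 2.3821 / 7.7412 = 0.3077 m/s

u* ≈ 0.308 m/s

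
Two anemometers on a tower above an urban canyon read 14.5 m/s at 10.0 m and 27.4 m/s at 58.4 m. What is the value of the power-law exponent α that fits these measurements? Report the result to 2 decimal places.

α ≈ 0.36

Power law: V₂/V₁ = (z₂/z₁)^α ⇒ α = ln(V₂/V₁) / ln(z₂/z₁)
α = ln(27.4/14.5) / ln(58.4/10.0) = ln(1.8897) / ln(5.8400)
  = 0.63639 / 1.76473 = 0.36062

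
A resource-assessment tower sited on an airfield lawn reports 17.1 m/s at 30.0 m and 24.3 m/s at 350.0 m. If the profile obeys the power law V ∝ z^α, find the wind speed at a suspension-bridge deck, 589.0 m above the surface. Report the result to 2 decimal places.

26.18 m/s

First find α: α = ln(V₂/V₁)/ln(z₂/z₁) = ln(24.3/17.1)/ln(350.0/30.0) = 0.35140/2.45674 = 0.1430
Extrapolate from 350.0 m to 589.0 m: V₃ = 24.3 × (589.0/350.0)^0.1430 = 24.3 × 1.0773 = 26.1781 m/s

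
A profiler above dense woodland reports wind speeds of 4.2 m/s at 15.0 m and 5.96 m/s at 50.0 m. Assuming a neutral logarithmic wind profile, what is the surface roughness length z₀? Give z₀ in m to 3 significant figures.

Log law: V(z) ∝ ln(z/z₀). With r = V₁/V₂ = 4.2/5.96 = 0.70470,
r · ln(z₂/z₀) = ln(z₁/z₀) ⇒ ln z₀ = (ln z₁ − r·ln z₂)/(1 − r)
ln z₀ = (2.70805 − 0.70470×3.91202) / 0.29530 = -0.1651
z₀ = exp(-0.1651) = 0.8478 m

z₀ ≈ 0.848 m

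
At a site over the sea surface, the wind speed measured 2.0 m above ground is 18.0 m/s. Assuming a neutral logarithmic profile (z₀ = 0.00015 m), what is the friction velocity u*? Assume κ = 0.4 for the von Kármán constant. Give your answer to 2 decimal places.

u* ≈ 0.76 m/s

Log law: V(z) = (u*/κ) · ln(z/z₀) ⇒ u* = κ · V / ln(z/z₀)
u* = 0.4 × 18.0 / ln(2.0/0.00015) = 0.4 × 18.0 / 9.4980
   = 7.2000 / 9.4980 = 0.7581 m/s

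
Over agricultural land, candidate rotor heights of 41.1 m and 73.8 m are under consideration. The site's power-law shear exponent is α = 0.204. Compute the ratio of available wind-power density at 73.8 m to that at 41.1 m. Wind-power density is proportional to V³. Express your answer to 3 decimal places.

Speed ratio: V_B/V_A = (z_B/z_A)^α = (73.8/41.1)^0.204 = (1.7956)^0.204 = 1.12683
Power-density ratio: P_B/P_A = (V_B/V_A)³ = (1.12683)³ = 1.43080

1.431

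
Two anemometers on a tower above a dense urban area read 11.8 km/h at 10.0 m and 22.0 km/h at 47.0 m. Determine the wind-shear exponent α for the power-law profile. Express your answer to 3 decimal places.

Power law: V₂/V₁ = (z₂/z₁)^α ⇒ α = ln(V₂/V₁) / ln(z₂/z₁)
α = ln(22.0/11.8) / ln(47.0/10.0) = ln(1.8644) / ln(4.7000)
  = 0.62294 / 1.54756 = 0.40253

α ≈ 0.403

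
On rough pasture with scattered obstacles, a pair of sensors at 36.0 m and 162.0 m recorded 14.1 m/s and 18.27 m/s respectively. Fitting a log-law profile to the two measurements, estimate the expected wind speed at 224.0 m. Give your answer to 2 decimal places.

Log law: V ∝ ln(z/z₀). From the pair, with r = V₁/V₂ = 0.77176,
ln z₀ = (ln z₁ − r·ln z₂)/(1 − r) = (3.5835 − 0.77176×5.0876)/0.22824 = -1.5022 → z₀ = 0.2226 m
V₃ = V₁ · ln(z₃/z₀)/ln(z₁/z₀) = 14.1 × 6.9139/5.0857 = 19.1684 m/s

19.17 m/s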